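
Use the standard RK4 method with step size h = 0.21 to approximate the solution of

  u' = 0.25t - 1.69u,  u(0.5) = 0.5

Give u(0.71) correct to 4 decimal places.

RK4: k1 = f(t_n, u_n); k2 = f(t_n + h/2, u_n + (h/2)·k1); k3 = f(t_n + h/2, u_n + (h/2)·k2); k4 = f(t_n + h, u_n + h·k3); u_{n+1} = u_n + (h/6)·(k1 + 2k2 + 2k3 + k4).
t=0.500000, u=0.500000:
  k1 = f(0.500000, 0.500000) = -0.720000
  k2 = f(0.605000, 0.424400) = -0.565986
  k3 = f(0.605000, 0.440571) = -0.593316
  k4 = f(0.710000, 0.375404) = -0.456932
  u ← 0.500000 + (0.21/6)·(k1 + 2k2 + 2k3 + k4) = 0.377656
u(0.71) ≈ 0.3777

0.3777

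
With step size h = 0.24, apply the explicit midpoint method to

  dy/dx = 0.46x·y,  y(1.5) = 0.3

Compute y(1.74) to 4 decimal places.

0.3581

Midpoint: k1 = f(x_n, y_n); k2 = f(x_n + h/2, y_n + (h/2)·k1); y_{n+1} = y_n + h·k2.
x=1.500000, y=0.300000:
  k1 = f(1.500000, 0.300000) = 0.207000
  k2 = f(1.620000, 0.324840) = 0.242071
  y ← 0.300000 + 0.24·0.242071 = 0.358097
y(1.74) ≈ 0.3581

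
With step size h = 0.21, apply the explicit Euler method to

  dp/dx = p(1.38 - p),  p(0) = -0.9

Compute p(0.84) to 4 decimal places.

-7.3928

Euler: p_{n+1} = p_n + h·f(x_n, p_n).
x=0.000000, p=-0.900000: f=-2.052000 → p ← -0.900000 + 0.21·(-2.052000) = -1.330920
x=0.210000, p=-1.330920: f=-3.608018 → p ← -1.330920 + 0.21·(-3.608018) = -2.088604
x=0.420000, p=-2.088604: f=-7.244539 → p ← -2.088604 + 0.21·(-7.244539) = -3.609957
x=0.630000, p=-3.609957: f=-18.013528 → p ← -3.609957 + 0.21·(-18.013528) = -7.392798
p(0.84) ≈ -7.3928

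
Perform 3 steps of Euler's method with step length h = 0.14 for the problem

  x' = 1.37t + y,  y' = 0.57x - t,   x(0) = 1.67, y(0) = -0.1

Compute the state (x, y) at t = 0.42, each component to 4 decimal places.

Euler on (x,y): x_{n+1} = x_n + h·x', y_{n+1} = y_n + h·y'.
0.000000: (1.670000, -0.100000); f=(-0.100000, 0.951900) → (1.656000, 0.033266)
0.140000: (1.656000, 0.033266); f=(0.225066, 0.803920) → (1.687509, 0.145815)
0.280000: (1.687509, 0.145815); f=(0.529415, 0.681880) → (1.761627, 0.241278)
(x(0.42), y(0.42)) ≈ (1.7616, 0.2413)

1.7616, 0.2413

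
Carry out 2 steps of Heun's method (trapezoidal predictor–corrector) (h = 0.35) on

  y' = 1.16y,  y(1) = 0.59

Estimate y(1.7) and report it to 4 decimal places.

1.3071

Heun: k1 = f(t_n, y_n); k2 = f(t_n + h, y_n + h·k1); y_{n+1} = y_n + (h/2)·(k1 + k2).
t=1.000000, y=0.590000:
  k1 = f(1.000000, 0.590000) = 0.684400
  k2 = f(1.350000, 0.829540) = 0.962266
  y ← 0.590000 + (0.35/2)·(0.684400 + 0.962266) = 0.878167
t=1.350000, y=0.878167:
  k1 = f(1.350000, 0.878167) = 1.018673
  k2 = f(1.700000, 1.234702) = 1.432255
  y ← 0.878167 + (0.35/2)·(1.018673 + 1.432255) = 1.307079
y(1.7) ≈ 1.3071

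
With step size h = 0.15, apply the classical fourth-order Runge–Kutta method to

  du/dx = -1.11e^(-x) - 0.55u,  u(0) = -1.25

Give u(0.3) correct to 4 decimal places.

RK4: k1 = f(x_n, u_n); k2 = f(x_n + h/2, u_n + (h/2)·k1); k3 = f(x_n + h/2, u_n + (h/2)·k2); k4 = f(x_n + h, u_n + h·k3); u_{n+1} = u_n + (h/6)·(k1 + 2k2 + 2k3 + k4).
x=0.000000, u=-1.250000:
  k1 = f(0.000000, -1.250000) = -0.422500
  k2 = f(0.075000, -1.281688) = -0.324867
  k3 = f(0.075000, -1.274365) = -0.328895
  k4 = f(0.150000, -1.299334) = -0.240752
  u ← -1.250000 + (0.15/6)·(k1 + 2k2 + 2k3 + k4) = -1.299269
x=0.150000, u=-1.299269:
  k1 = f(0.150000, -1.299269) = -0.240788
  k2 = f(0.225000, -1.317328) = -0.161822
  k3 = f(0.225000, -1.311406) = -0.165080
  k4 = f(0.300000, -1.324031) = -0.094091
  u ← -1.299269 + (0.15/6)·(k1 + 2k2 + 2k3 + k4) = -1.323986
u(0.3) ≈ -1.3240

-1.3240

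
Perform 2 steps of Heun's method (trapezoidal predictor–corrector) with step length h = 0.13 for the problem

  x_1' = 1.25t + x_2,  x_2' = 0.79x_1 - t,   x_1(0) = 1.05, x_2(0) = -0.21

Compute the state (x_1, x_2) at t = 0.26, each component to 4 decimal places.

Heun on (x_1,x_2): k1 = f(t_n, state_n); k2 = f(t_n + h, state_n + h·k1); state_{n+1} = state_n + (h/2)·(k1 + k2).
0.000000: (1.050000, -0.210000)
  k1 = (-0.210000, 0.829500)
  predictor → (1.022700, -0.102165)
  k2 = (0.060335, 0.677933)
  → (1.040272, -0.112017)
0.130000: (1.040272, -0.112017)
  k1 = (0.050483, 0.691815)
  predictor → (1.046835, -0.022081)
  k2 = (0.302919, 0.566999)
  → (1.063243, -0.030194)
(x_1(0.26), x_2(0.26)) ≈ (1.0632, -0.0302)

1.0632, -0.0302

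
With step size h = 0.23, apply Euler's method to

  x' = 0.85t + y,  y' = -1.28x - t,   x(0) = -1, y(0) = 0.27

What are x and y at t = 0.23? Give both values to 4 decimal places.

-0.9379, 0.5644

Euler on (x,y): x_{n+1} = x_n + h·x', y_{n+1} = y_n + h·y'.
0.000000: (-1.000000, 0.270000); f=(0.270000, 1.280000) → (-0.937900, 0.564400)
(x(0.23), y(0.23)) ≈ (-0.9379, 0.5644)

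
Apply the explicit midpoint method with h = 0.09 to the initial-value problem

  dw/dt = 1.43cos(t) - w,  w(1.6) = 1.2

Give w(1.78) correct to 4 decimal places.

Midpoint: k1 = f(t_n, w_n); k2 = f(t_n + h/2, w_n + (h/2)·k1); w_{n+1} = w_n + h·k2.
t=1.600000, w=1.200000:
  k1 = f(1.600000, 1.200000) = -1.241755
  k2 = f(1.645000, 1.144121) = -1.250135
  w ← 1.200000 + 0.09·(-1.250135) = 1.087488
t=1.690000, w=1.087488:
  k1 = f(1.690000, 1.087488) = -1.257546
  k2 = f(1.735000, 1.030898) = -1.264656
  w ← 1.087488 + 0.09·(-1.264656) = 0.973669
w(1.78) ≈ 0.9737

0.9737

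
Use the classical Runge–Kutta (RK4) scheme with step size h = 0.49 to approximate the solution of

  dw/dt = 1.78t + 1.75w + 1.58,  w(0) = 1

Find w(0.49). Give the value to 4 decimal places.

3.8620

RK4: k1 = f(t_n, w_n); k2 = f(t_n + h/2, w_n + (h/2)·k1); k3 = f(t_n + h/2, w_n + (h/2)·k2); k4 = f(t_n + h, w_n + h·k3); w_{n+1} = w_n + (h/6)·(k1 + 2k2 + 2k3 + k4).
t=0.000000, w=1.000000:
  k1 = f(0.000000, 1.000000) = 3.330000
  k2 = f(0.245000, 1.815850) = 5.193838
  k3 = f(0.245000, 2.272490) = 5.992958
  k4 = f(0.490000, 3.936549) = 9.341161
  w ← 1.000000 + (0.49/6)·(k1 + 2k2 + 2k3 + k4) = 3.861988
w(0.49) ≈ 3.8620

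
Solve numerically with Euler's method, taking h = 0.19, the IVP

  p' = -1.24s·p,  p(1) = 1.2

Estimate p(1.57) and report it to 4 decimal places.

0.4455

Euler: p_{n+1} = p_n + h·f(s_n, p_n).
s=1.000000, p=1.200000: f=-1.488000 → p ← 1.200000 + 0.19·(-1.488000) = 0.917280
s=1.190000, p=0.917280: f=-1.353538 → p ← 0.917280 + 0.19·(-1.353538) = 0.660108
s=1.380000, p=0.660108: f=-1.129576 → p ← 0.660108 + 0.19·(-1.129576) = 0.445488
p(1.57) ≈ 0.4455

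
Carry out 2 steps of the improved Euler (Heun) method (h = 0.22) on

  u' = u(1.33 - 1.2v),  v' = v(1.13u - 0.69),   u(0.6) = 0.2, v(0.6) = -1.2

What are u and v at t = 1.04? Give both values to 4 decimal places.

0.6150, -1.0585

Heun on (u,v): k1 = f(t_n, state_n); k2 = f(t_n + h, state_n + h·k1); state_{n+1} = state_n + (h/2)·(k1 + k2).
0.600000: (0.200000, -1.200000)
  k1 = (0.554000, 0.556800)
  predictor → (0.321880, -1.077504)
  k2 = (0.844293, 0.351563)
  → (0.353812, -1.100080)
0.820000: (0.353812, -1.100080)
  k1 = (0.937636, 0.319235)
  predictor → (0.560092, -1.029848)
  k2 = (1.437095, 0.058800)
  → (0.615033, -1.058496)
(u(1.04), v(1.04)) ≈ (0.6150, -1.0585)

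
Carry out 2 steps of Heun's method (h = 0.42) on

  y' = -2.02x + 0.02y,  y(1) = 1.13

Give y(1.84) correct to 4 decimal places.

Heun: k1 = f(x_n, y_n); k2 = f(x_n + h, y_n + h·k1); y_{n+1} = y_n + (h/2)·(k1 + k2).
x=1.000000, y=1.130000:
  k1 = f(1.000000, 1.130000) = -1.997400
  k2 = f(1.420000, 0.291092) = -2.862578
  y ← 1.130000 + (0.42/2)·(-1.997400 + (-2.862578)) = 0.109405
x=1.420000, y=0.109405:
  k1 = f(1.420000, 0.109405) = -2.866212
  k2 = f(1.840000, -1.094404) = -3.738688
  y ← 0.109405 + (0.42/2)·(-2.866212 + (-3.738688)) = -1.277624
y(1.84) ≈ -1.2776

-1.2776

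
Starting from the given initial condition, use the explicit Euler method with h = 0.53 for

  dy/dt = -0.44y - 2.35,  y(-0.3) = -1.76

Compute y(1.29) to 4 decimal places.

-3.7264

Euler: y_{n+1} = y_n + h·f(t_n, y_n).
t=-0.300000, y=-1.760000: f=-1.575600 → y ← -1.760000 + 0.53·(-1.575600) = -2.595068
t=0.230000, y=-2.595068: f=-1.208170 → y ← -2.595068 + 0.53·(-1.208170) = -3.235398
t=0.760000, y=-3.235398: f=-0.926425 → y ← -3.235398 + 0.53·(-0.926425) = -3.726403
y(1.29) ≈ -3.7264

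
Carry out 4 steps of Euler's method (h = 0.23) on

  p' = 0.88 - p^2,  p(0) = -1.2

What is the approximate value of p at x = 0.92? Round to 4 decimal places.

Euler: p_{n+1} = p_n + h·f(x_n, p_n).
x=0.000000, p=-1.200000: f=-0.560000 → p ← -1.200000 + 0.23·(-0.560000) = -1.328800
x=0.230000, p=-1.328800: f=-0.885709 → p ← -1.328800 + 0.23·(-0.885709) = -1.532513
x=0.460000, p=-1.532513: f=-1.468597 → p ← -1.532513 + 0.23·(-1.468597) = -1.870290
x=0.690000, p=-1.870290: f=-2.617986 → p ← -1.870290 + 0.23·(-2.617986) = -2.472427
p(0.92) ≈ -2.4724

-2.4724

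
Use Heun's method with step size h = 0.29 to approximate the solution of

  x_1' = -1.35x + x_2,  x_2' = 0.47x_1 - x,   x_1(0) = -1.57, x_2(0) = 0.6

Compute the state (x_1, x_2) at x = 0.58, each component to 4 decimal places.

-1.5924, 0.0267

Heun on (x_1,x_2): k1 = f(x_n, state_n); k2 = f(x_n + h, state_n + h·k1); state_{n+1} = state_n + (h/2)·(k1 + k2).
0.000000: (-1.570000, 0.600000)
  k1 = (0.600000, -0.737900)
  predictor → (-1.396000, 0.386009)
  k2 = (-0.005491, -0.946120)
  → (-1.483796, 0.355817)
0.290000: (-1.483796, 0.355817)
  k1 = (-0.035683, -0.987384)
  predictor → (-1.494144, 0.069476)
  k2 = (-0.713524, -1.282248)
  → (-1.592431, 0.026720)
(x_1(0.58), x_2(0.58)) ≈ (-1.5924, 0.0267)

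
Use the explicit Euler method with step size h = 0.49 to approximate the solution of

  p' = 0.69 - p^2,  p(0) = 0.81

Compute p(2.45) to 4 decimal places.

0.8307

Euler: p_{n+1} = p_n + h·f(s_n, p_n).
s=0.000000, p=0.810000: f=0.033900 → p ← 0.810000 + 0.49·0.033900 = 0.826611
s=0.490000, p=0.826611: f=0.006714 → p ← 0.826611 + 0.49·0.006714 = 0.829901
s=0.980000, p=0.829901: f=0.001264 → p ← 0.829901 + 0.49·0.001264 = 0.830521
s=1.470000, p=0.830521: f=0.000236 → p ← 0.830521 + 0.49·0.000236 = 0.830636
s=1.960000, p=0.830636: f=0.000044 → p ← 0.830636 + 0.49·0.000044 = 0.830657
p(2.45) ≈ 0.8307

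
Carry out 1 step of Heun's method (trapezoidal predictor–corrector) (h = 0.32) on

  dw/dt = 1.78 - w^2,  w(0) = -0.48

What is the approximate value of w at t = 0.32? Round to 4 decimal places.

0.0527

Heun: k1 = f(t_n, w_n); k2 = f(t_n + h, w_n + h·k1); w_{n+1} = w_n + (h/2)·(k1 + k2).
t=0.000000, w=-0.480000:
  k1 = f(0.000000, -0.480000) = 1.549600
  k2 = f(0.320000, 0.015872) = 1.779748
  w ← -0.480000 + (0.32/2)·(1.549600 + 1.779748) = 0.052696
w(0.32) ≈ 0.0527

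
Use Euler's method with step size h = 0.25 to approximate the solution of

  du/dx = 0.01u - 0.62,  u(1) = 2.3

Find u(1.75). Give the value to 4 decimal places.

1.8511

Euler: u_{n+1} = u_n + h·f(x_n, u_n).
x=1.000000, u=2.300000: f=-0.597000 → u ← 2.300000 + 0.25·(-0.597000) = 2.150750
x=1.250000, u=2.150750: f=-0.598492 → u ← 2.150750 + 0.25·(-0.598492) = 2.001127
x=1.500000, u=2.001127: f=-0.599989 → u ← 2.001127 + 0.25·(-0.599989) = 1.851130
u(1.75) ≈ 1.8511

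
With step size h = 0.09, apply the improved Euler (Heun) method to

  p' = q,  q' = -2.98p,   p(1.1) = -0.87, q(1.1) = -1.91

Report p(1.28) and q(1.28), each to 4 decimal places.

Heun on (p,q): k1 = f(s_n, state_n); k2 = f(s_n + h, state_n + h·k1); state_{n+1} = state_n + (h/2)·(k1 + k2).
1.100000: (-0.870000, -1.910000)
  k1 = (-1.910000, 2.592600)
  predictor → (-1.041900, -1.676666)
  k2 = (-1.676666, 3.104862)
  → (-1.031400, -1.653614)
1.190000: (-1.031400, -1.653614)
  k1 = (-1.653614, 3.073572)
  predictor → (-1.180225, -1.376993)
  k2 = (-1.376993, 3.517071)
  → (-1.167777, -1.357035)
(p(1.28), q(1.28)) ≈ (-1.1678, -1.3570)

-1.1678, -1.3570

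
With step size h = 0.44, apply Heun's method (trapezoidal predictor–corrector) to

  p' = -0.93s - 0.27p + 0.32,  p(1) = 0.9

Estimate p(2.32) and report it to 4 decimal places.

Heun: k1 = f(s_n, p_n); k2 = f(s_n + h, p_n + h·k1); p_{n+1} = p_n + (h/2)·(k1 + k2).
s=1.000000, p=0.900000:
  k1 = f(1.000000, 0.900000) = -0.853000
  k2 = f(1.440000, 0.524680) = -1.160864
  p ← 0.900000 + (0.44/2)·(-0.853000 + (-1.160864)) = 0.456950
s=1.440000, p=0.456950:
  k1 = f(1.440000, 0.456950) = -1.142577
  k2 = f(1.880000, -0.045784) = -1.416038
  p ← 0.456950 + (0.44/2)·(-1.142577 + (-1.416038)) = -0.105945
s=1.880000, p=-0.105945:
  k1 = f(1.880000, -0.105945) = -1.399795
  k2 = f(2.320000, -0.721855) = -1.642699
  p ← -0.105945 + (0.44/2)·(-1.399795 + (-1.642699)) = -0.775294
p(2.32) ≈ -0.7753

-0.7753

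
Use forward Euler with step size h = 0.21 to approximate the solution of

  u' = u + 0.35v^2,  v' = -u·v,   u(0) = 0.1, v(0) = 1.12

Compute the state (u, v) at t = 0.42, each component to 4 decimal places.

Euler on (u,v): u_{n+1} = u_n + h·u', v_{n+1} = v_n + h·v'.
0.000000: (0.100000, 1.120000); f=(0.539040, -0.112000) → (0.213198, 1.096480)
0.210000: (0.213198, 1.096480); f=(0.633992, -0.233768) → (0.346337, 1.047389)
(u(0.42), v(0.42)) ≈ (0.3463, 1.0474)

0.3463, 1.0474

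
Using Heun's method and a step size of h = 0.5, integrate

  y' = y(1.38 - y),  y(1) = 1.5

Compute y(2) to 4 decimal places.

Heun: k1 = f(t_n, y_n); k2 = f(t_n + h, y_n + h·k1); y_{n+1} = y_n + (h/2)·(k1 + k2).
t=1.000000, y=1.500000:
  k1 = f(1.000000, 1.500000) = -0.180000
  k2 = f(1.500000, 1.410000) = -0.042300
  y ← 1.500000 + (0.5/2)·(-0.180000 + (-0.042300)) = 1.444425
t=1.500000, y=1.444425:
  k1 = f(1.500000, 1.444425) = -0.093057
  k2 = f(2.000000, 1.397896) = -0.025017
  y ← 1.444425 + (0.5/2)·(-0.093057 + (-0.025017)) = 1.414906
y(2) ≈ 1.4149

1.4149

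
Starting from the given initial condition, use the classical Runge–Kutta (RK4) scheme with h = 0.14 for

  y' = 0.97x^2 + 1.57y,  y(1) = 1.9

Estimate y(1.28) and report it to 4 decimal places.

3.3865

RK4: k1 = f(x_n, y_n); k2 = f(x_n + h/2, y_n + (h/2)·k1); k3 = f(x_n + h/2, y_n + (h/2)·k2); k4 = f(x_n + h, y_n + h·k3); y_{n+1} = y_n + (h/6)·(k1 + 2k2 + 2k3 + k4).
x=1.000000, y=1.900000:
  k1 = f(1.000000, 1.900000) = 3.953000
  k2 = f(1.070000, 2.176710) = 4.527988
  k3 = f(1.070000, 2.216959) = 4.591179
  k4 = f(1.140000, 2.542765) = 5.252753
  y ← 1.900000 + (0.14/6)·(k1 + 2k2 + 2k3 + k4) = 2.540362
x=1.140000, y=2.540362:
  k1 = f(1.140000, 2.540362) = 5.248980
  k2 = f(1.210000, 2.907791) = 5.985408
  k3 = f(1.210000, 2.959341) = 6.066342
  k4 = f(1.280000, 3.389650) = 6.910998
  y ← 2.540362 + (0.14/6)·(k1 + 2k2 + 2k3 + k4) = 3.386510
y(1.28) ≈ 3.3865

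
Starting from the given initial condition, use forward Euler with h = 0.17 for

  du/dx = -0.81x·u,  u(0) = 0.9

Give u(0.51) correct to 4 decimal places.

0.8378

Euler: u_{n+1} = u_n + h·f(x_n, u_n).
x=0.000000, u=0.900000: f=0.000000 → u ← 0.900000 + 0.17·0.000000 = 0.900000
x=0.170000, u=0.900000: f=-0.123930 → u ← 0.900000 + 0.17·(-0.123930) = 0.878932
x=0.340000, u=0.878932: f=-0.242058 → u ← 0.878932 + 0.17·(-0.242058) = 0.837782
u(0.51) ≈ 0.8378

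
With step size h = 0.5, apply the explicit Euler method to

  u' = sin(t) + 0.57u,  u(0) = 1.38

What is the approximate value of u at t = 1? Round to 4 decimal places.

2.5184

Euler: u_{n+1} = u_n + h·f(t_n, u_n).
t=0.000000, u=1.380000: f=0.786600 → u ← 1.380000 + 0.5·0.786600 = 1.773300
t=0.500000, u=1.773300: f=1.490207 → u ← 1.773300 + 0.5·1.490207 = 2.518403
u(1) ≈ 2.5184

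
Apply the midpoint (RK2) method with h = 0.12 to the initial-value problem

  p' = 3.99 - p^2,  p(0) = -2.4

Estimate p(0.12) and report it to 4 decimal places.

-2.6749

Midpoint: k1 = f(x_n, p_n); k2 = f(x_n + h/2, p_n + (h/2)·k1); p_{n+1} = p_n + h·k2.
x=0.000000, p=-2.400000:
  k1 = f(0.000000, -2.400000) = -1.770000
  k2 = f(0.060000, -2.506200) = -2.291038
  p ← -2.400000 + 0.12·(-2.291038) = -2.674925
p(0.12) ≈ -2.6749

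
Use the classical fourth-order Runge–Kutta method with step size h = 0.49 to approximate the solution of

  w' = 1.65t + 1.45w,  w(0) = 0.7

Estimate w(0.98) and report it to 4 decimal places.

4.2386

RK4: k1 = f(t_n, w_n); k2 = f(t_n + h/2, w_n + (h/2)·k1); k3 = f(t_n + h/2, w_n + (h/2)·k2); k4 = f(t_n + h, w_n + h·k3); w_{n+1} = w_n + (h/6)·(k1 + 2k2 + 2k3 + k4).
t=0.000000, w=0.700000:
  k1 = f(0.000000, 0.700000) = 1.015000
  k2 = f(0.245000, 0.948675) = 1.779829
  k3 = f(0.245000, 1.136058) = 2.051534
  k4 = f(0.490000, 1.705252) = 3.281115
  w ← 0.700000 + (0.49/6)·(k1 + 2k2 + 2k3 + k4) = 1.676639
t=0.490000, w=1.676639:
  k1 = f(0.490000, 1.676639) = 3.239626
  k2 = f(0.735000, 2.470347) = 4.794753
  k3 = f(0.735000, 2.851353) = 5.347212
  k4 = f(0.980000, 4.296773) = 7.847320
  w ← 1.676639 + (0.49/6)·(k1 + 2k2 + 2k3 + k4) = 4.238594
w(0.98) ≈ 4.2386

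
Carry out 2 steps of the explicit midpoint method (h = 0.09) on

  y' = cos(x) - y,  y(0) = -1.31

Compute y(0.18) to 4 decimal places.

-0.9309

Midpoint: k1 = f(x_n, y_n); k2 = f(x_n + h/2, y_n + (h/2)·k1); y_{n+1} = y_n + h·k2.
x=0.000000, y=-1.310000:
  k1 = f(0.000000, -1.310000) = 2.310000
  k2 = f(0.045000, -1.206050) = 2.205038
  y ← -1.310000 + 0.09·2.205038 = -1.111547
x=0.090000, y=-1.111547:
  k1 = f(0.090000, -1.111547) = 2.107499
  k2 = f(0.135000, -1.016709) = 2.007610
  y ← -1.111547 + 0.09·2.007610 = -0.930862
y(0.18) ≈ -0.9309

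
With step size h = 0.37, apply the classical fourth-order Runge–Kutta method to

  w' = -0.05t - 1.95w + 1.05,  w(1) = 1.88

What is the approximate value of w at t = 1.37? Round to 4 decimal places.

1.1765

RK4: k1 = f(t_n, w_n); k2 = f(t_n + h/2, w_n + (h/2)·k1); k3 = f(t_n + h/2, w_n + (h/2)·k2); k4 = f(t_n + h, w_n + h·k3); w_{n+1} = w_n + (h/6)·(k1 + 2k2 + 2k3 + k4).
t=1.000000, w=1.880000:
  k1 = f(1.000000, 1.880000) = -2.666000
  k2 = f(1.185000, 1.386790) = -1.713491
  k3 = f(1.185000, 1.563004) = -2.057108
  k4 = f(1.370000, 1.118870) = -1.200296
  w ← 1.880000 + (0.37/6)·(k1 + 2k2 + 2k3 + k4) = 1.176538
w(1.37) ≈ 1.1765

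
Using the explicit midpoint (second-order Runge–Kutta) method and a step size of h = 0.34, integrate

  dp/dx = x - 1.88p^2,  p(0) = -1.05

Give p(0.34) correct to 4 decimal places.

-2.2493

Midpoint: k1 = f(x_n, p_n); k2 = f(x_n + h/2, p_n + (h/2)·k1); p_{n+1} = p_n + h·k2.
x=0.000000, p=-1.050000:
  k1 = f(0.000000, -1.050000) = -2.072700
  k2 = f(0.170000, -1.402359) = -3.527228
  p ← -1.050000 + 0.34·(-3.527228) = -2.249258
p(0.34) ≈ -2.2493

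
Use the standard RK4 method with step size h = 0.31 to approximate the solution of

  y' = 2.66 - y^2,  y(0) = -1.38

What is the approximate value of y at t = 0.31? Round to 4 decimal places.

RK4: k1 = f(t_n, y_n); k2 = f(t_n + h/2, y_n + (h/2)·k1); k3 = f(t_n + h/2, y_n + (h/2)·k2); k4 = f(t_n + h, y_n + h·k3); y_{n+1} = y_n + (h/6)·(k1 + 2k2 + 2k3 + k4).
t=0.000000, y=-1.380000:
  k1 = f(0.000000, -1.380000) = 0.755600
  k2 = f(0.155000, -1.262882) = 1.065129
  k3 = f(0.155000, -1.214905) = 1.184006
  k4 = f(0.310000, -1.012958) = 1.633916
  y ← -1.380000 + (0.31/6)·(k1 + 2k2 + 2k3 + k4) = -1.024131
y(0.31) ≈ -1.0241

-1.0241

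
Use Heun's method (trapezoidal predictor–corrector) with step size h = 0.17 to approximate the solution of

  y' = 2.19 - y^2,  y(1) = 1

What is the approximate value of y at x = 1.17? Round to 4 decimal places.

1.1644

Heun: k1 = f(x_n, y_n); k2 = f(x_n + h, y_n + h·k1); y_{n+1} = y_n + (h/2)·(k1 + k2).
x=1.000000, y=1.000000:
  k1 = f(1.000000, 1.000000) = 1.190000
  k2 = f(1.170000, 1.202300) = 0.744475
  y ← 1.000000 + (0.17/2)·(1.190000 + 0.744475) = 1.164430
y(1.17) ≈ 1.1644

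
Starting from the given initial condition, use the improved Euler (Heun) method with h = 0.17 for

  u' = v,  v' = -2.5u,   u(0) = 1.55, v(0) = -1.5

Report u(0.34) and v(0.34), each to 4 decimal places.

0.8365, -2.5551

Heun on (u,v): k1 = f(t_n, state_n); k2 = f(t_n + h, state_n + h·k1); state_{n+1} = state_n + (h/2)·(k1 + k2).
0.000000: (1.550000, -1.500000)
  k1 = (-1.500000, -3.875000)
  predictor → (1.295000, -2.158750)
  k2 = (-2.158750, -3.237500)
  → (1.239006, -2.104563)
0.170000: (1.239006, -2.104563)
  k1 = (-2.104563, -3.097516)
  predictor → (0.881231, -2.631140)
  k2 = (-2.631140, -2.203077)
  → (0.836472, -2.555113)
(u(0.34), v(0.34)) ≈ (0.8365, -2.5551)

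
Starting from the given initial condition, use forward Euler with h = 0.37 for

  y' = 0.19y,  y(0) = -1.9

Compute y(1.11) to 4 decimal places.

-2.3295

Euler: y_{n+1} = y_n + h·f(t_n, y_n).
t=0.000000, y=-1.900000: f=-0.361000 → y ← -1.900000 + 0.37·(-0.361000) = -2.033570
t=0.370000, y=-2.033570: f=-0.386378 → y ← -2.033570 + 0.37·(-0.386378) = -2.176530
t=0.740000, y=-2.176530: f=-0.413541 → y ← -2.176530 + 0.37·(-0.413541) = -2.329540
y(1.11) ≈ -2.3295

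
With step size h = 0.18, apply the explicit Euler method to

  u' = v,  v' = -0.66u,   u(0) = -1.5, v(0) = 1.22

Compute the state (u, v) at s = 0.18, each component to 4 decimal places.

-1.2804, 1.3982

Euler on (u,v): u_{n+1} = u_n + h·u', v_{n+1} = v_n + h·v'.
0.000000: (-1.500000, 1.220000); f=(1.220000, 0.990000) → (-1.280400, 1.398200)
(u(0.18), v(0.18)) ≈ (-1.2804, 1.3982)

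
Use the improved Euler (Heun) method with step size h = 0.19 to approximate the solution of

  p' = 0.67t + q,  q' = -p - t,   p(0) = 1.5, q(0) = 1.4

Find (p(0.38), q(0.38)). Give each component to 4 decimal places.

1.9559, 0.6632

Heun on (p,q): k1 = f(t_n, state_n); k2 = f(t_n + h, state_n + h·k1); state_{n+1} = state_n + (h/2)·(k1 + k2).
0.000000: (1.500000, 1.400000)
  k1 = (1.400000, -1.500000)
  predictor → (1.766000, 1.115000)
  k2 = (1.242300, -1.956000)
  → (1.751019, 1.071680)
0.190000: (1.751019, 1.071680)
  k1 = (1.198980, -1.941018)
  predictor → (1.978825, 0.702886)
  k2 = (0.957486, -2.358825)
  → (1.955883, 0.663195)
(p(0.38), q(0.38)) ≈ (1.9559, 0.6632)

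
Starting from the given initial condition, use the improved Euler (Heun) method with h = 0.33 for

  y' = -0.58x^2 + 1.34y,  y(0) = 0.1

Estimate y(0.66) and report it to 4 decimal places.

0.1644

Heun: k1 = f(x_n, y_n); k2 = f(x_n + h, y_n + h·k1); y_{n+1} = y_n + (h/2)·(k1 + k2).
x=0.000000, y=0.100000:
  k1 = f(0.000000, 0.100000) = 0.134000
  k2 = f(0.330000, 0.144220) = 0.130093
  y ← 0.100000 + (0.33/2)·(0.134000 + 0.130093) = 0.143575
x=0.330000, y=0.143575:
  k1 = f(0.330000, 0.143575) = 0.129229
  k2 = f(0.660000, 0.186221) = -0.003112
  y ← 0.143575 + (0.33/2)·(0.129229 + (-0.003112)) = 0.164385
y(0.66) ≈ 0.1644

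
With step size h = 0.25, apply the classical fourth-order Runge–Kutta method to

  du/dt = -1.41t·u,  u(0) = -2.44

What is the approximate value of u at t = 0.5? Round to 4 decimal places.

RK4: k1 = f(t_n, u_n); k2 = f(t_n + h/2, u_n + (h/2)·k1); k3 = f(t_n + h/2, u_n + (h/2)·k2); k4 = f(t_n + h, u_n + h·k3); u_{n+1} = u_n + (h/6)·(k1 + 2k2 + 2k3 + k4).
t=0.000000, u=-2.440000:
  k1 = f(0.000000, -2.440000) = 0.000000
  k2 = f(0.125000, -2.440000) = 0.430050
  k3 = f(0.125000, -2.386244) = 0.420575
  k4 = f(0.250000, -2.334856) = 0.823037
  u ← -2.440000 + (0.25/6)·(k1 + 2k2 + 2k3 + k4) = -2.334821
t=0.250000, u=-2.334821:
  k1 = f(0.250000, -2.334821) = 0.823025
  k2 = f(0.375000, -2.231943) = 1.180140
  k3 = f(0.375000, -2.187304) = 1.156537
  k4 = f(0.500000, -2.045687) = 1.442209
  u ← -2.334821 + (0.25/6)·(k1 + 2k2 + 2k3 + k4) = -2.045714
u(0.5) ≈ -2.0457

-2.0457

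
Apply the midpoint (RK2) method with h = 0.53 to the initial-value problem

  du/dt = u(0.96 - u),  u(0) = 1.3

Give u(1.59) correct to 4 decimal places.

Midpoint: k1 = f(t_n, u_n); k2 = f(t_n + h/2, u_n + (h/2)·k1); u_{n+1} = u_n + h·k2.
t=0.000000, u=1.300000:
  k1 = f(0.000000, 1.300000) = -0.442000
  k2 = f(0.265000, 1.182870) = -0.263626
  u ← 1.300000 + 0.53·(-0.263626) = 1.160278
t=0.530000, u=1.160278:
  k1 = f(0.530000, 1.160278) = -0.232378
  k2 = f(0.795000, 1.098698) = -0.152387
  u ← 1.160278 + 0.53·(-0.152387) = 1.079513
t=1.060000, u=1.079513:
  k1 = f(1.060000, 1.079513) = -0.129016
  k2 = f(1.325000, 1.045324) = -0.089191
  u ← 1.079513 + 0.53·(-0.089191) = 1.032242
u(1.59) ≈ 1.0322

1.0322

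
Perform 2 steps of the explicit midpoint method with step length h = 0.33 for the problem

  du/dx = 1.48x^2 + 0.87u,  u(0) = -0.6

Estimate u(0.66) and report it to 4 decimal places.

Midpoint: k1 = f(x_n, u_n); k2 = f(x_n + h/2, u_n + (h/2)·k1); u_{n+1} = u_n + h·k2.
x=0.000000, u=-0.600000:
  k1 = f(0.000000, -0.600000) = -0.522000
  k2 = f(0.165000, -0.686130) = -0.556640
  u ← -0.600000 + 0.33·(-0.556640) = -0.783691
x=0.330000, u=-0.783691:
  k1 = f(0.330000, -0.783691) = -0.520639
  k2 = f(0.495000, -0.869597) = -0.393912
  u ← -0.783691 + 0.33·(-0.393912) = -0.913682
u(0.66) ≈ -0.9137

-0.9137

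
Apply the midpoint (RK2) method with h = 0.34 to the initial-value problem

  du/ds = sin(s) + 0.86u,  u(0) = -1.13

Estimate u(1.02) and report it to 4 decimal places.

-2.0565

Midpoint: k1 = f(s_n, u_n); k2 = f(s_n + h/2, u_n + (h/2)·k1); u_{n+1} = u_n + h·k2.
s=0.000000, u=-1.130000:
  k1 = f(0.000000, -1.130000) = -0.971800
  k2 = f(0.170000, -1.295206) = -0.944695
  u ← -1.130000 + 0.34·(-0.944695) = -1.451196
s=0.340000, u=-1.451196:
  k1 = f(0.340000, -1.451196) = -0.914542
  k2 = f(0.510000, -1.606668) = -0.893558
  u ← -1.451196 + 0.34·(-0.893558) = -1.755006
s=0.680000, u=-1.755006:
  k1 = f(0.680000, -1.755006) = -0.880512
  k2 = f(0.850000, -1.904693) = -0.886755
  u ← -1.755006 + 0.34·(-0.886755) = -2.056503
u(1.02) ≈ -2.0565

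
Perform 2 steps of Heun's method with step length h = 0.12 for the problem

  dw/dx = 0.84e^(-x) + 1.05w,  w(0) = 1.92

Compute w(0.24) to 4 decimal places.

Heun: k1 = f(x_n, w_n); k2 = f(x_n + h, w_n + h·k1); w_{n+1} = w_n + (h/2)·(k1 + k2).
x=0.000000, w=1.920000:
  k1 = f(0.000000, 1.920000) = 2.856000
  k2 = f(0.120000, 2.262720) = 3.120869
  w ← 1.920000 + (0.12/2)·(2.856000 + 3.120869) = 2.278612
x=0.120000, w=2.278612:
  k1 = f(0.120000, 2.278612) = 3.137556
  k2 = f(0.240000, 2.655119) = 3.448642
  w ← 2.278612 + (0.12/2)·(3.137556 + 3.448642) = 2.673784
w(0.24) ≈ 2.6738

2.6738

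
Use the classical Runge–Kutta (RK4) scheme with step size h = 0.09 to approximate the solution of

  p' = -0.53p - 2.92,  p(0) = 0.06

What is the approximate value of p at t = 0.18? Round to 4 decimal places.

RK4: k1 = f(t_n, p_n); k2 = f(t_n + h/2, p_n + (h/2)·k1); k3 = f(t_n + h/2, p_n + (h/2)·k2); k4 = f(t_n + h, p_n + h·k3); p_{n+1} = p_n + (h/6)·(k1 + 2k2 + 2k3 + k4).
t=0.000000, p=0.060000:
  k1 = f(0.000000, 0.060000) = -2.951800
  k2 = f(0.045000, -0.072831) = -2.881400
  k3 = f(0.045000, -0.069663) = -2.883079
  k4 = f(0.090000, -0.199477) = -2.814277
  p ← 0.060000 + (0.09/6)·(k1 + 2k2 + 2k3 + k4) = -0.199426
t=0.090000, p=-0.199426:
  k1 = f(0.090000, -0.199426) = -2.814304
  k2 = f(0.135000, -0.326069) = -2.747183
  k3 = f(0.135000, -0.323049) = -2.748784
  k4 = f(0.180000, -0.446816) = -2.683187
  p ← -0.199426 + (0.09/6)·(k1 + 2k2 + 2k3 + k4) = -0.446767
p(0.18) ≈ -0.4468

-0.4468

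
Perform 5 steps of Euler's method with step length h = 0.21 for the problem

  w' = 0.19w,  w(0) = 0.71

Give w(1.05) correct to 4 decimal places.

0.8634

Euler: w_{n+1} = w_n + h·f(t_n, w_n).
t=0.000000, w=0.710000: f=0.134900 → w ← 0.710000 + 0.21·0.134900 = 0.738329
t=0.210000, w=0.738329: f=0.140283 → w ← 0.738329 + 0.21·0.140283 = 0.767788
t=0.420000, w=0.767788: f=0.145880 → w ← 0.767788 + 0.21·0.145880 = 0.798423
t=0.630000, w=0.798423: f=0.151700 → w ← 0.798423 + 0.21·0.151700 = 0.830280
t=0.840000, w=0.830280: f=0.157753 → w ← 0.830280 + 0.21·0.157753 = 0.863408
w(1.05) ≈ 0.8634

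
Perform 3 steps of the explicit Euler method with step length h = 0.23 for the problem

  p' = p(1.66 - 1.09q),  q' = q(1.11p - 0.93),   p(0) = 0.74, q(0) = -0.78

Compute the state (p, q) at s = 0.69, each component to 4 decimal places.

2.9156, -1.0345

Euler on (p,q): p_{n+1} = p_n + h·p', q_{n+1} = q_n + h·q'.
0.000000: (0.740000, -0.780000); f=(1.857548, 0.084708) → (1.167236, -0.760517)
0.230000: (1.167236, -0.760517); f=(2.905208, -0.278069) → (1.835434, -0.824473)
0.460000: (1.835434, -0.824473); f=(4.696280, -0.912965) → (2.915578, -1.034455)
(p(0.69), q(0.69)) ≈ (2.9156, -1.0345)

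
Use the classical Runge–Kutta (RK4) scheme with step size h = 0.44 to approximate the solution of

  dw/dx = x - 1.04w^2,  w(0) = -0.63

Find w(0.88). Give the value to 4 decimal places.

-0.7419

RK4: k1 = f(x_n, w_n); k2 = f(x_n + h/2, w_n + (h/2)·k1); k3 = f(x_n + h/2, w_n + (h/2)·k2); k4 = f(x_n + h, w_n + h·k3); w_{n+1} = w_n + (h/6)·(k1 + 2k2 + 2k3 + k4).
x=0.000000, w=-0.630000:
  k1 = f(0.000000, -0.630000) = -0.412776
  k2 = f(0.220000, -0.720811) = -0.320351
  k3 = f(0.220000, -0.700477) = -0.290295
  k4 = f(0.440000, -0.757730) = -0.157121
  w ← -0.630000 + (0.44/6)·(k1 + 2k2 + 2k3 + k4) = -0.761354
x=0.440000, w=-0.761354:
  k1 = f(0.440000, -0.761354) = -0.162846
  k2 = f(0.660000, -0.797180) = -0.000916
  k3 = f(0.660000, -0.761555) = 0.056835
  k4 = f(0.880000, -0.736346) = 0.316106
  w ← -0.761354 + (0.44/6)·(k1 + 2k2 + 2k3 + k4) = -0.741913
w(0.88) ≈ -0.7419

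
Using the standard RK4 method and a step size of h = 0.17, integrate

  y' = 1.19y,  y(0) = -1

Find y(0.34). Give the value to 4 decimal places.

-1.4987

RK4: k1 = f(t_n, y_n); k2 = f(t_n + h/2, y_n + (h/2)·k1); k3 = f(t_n + h/2, y_n + (h/2)·k2); k4 = f(t_n + h, y_n + h·k3); y_{n+1} = y_n + (h/6)·(k1 + 2k2 + 2k3 + k4).
t=0.000000, y=-1.000000:
  k1 = f(0.000000, -1.000000) = -1.190000
  k2 = f(0.085000, -1.101150) = -1.310369
  k3 = f(0.085000, -1.111381) = -1.322544
  k4 = f(0.170000, -1.224832) = -1.457551
  y ← -1.000000 + (0.17/6)·(k1 + 2k2 + 2k3 + k4) = -1.224212
t=0.170000, y=-1.224212:
  k1 = f(0.170000, -1.224212) = -1.456813
  k2 = f(0.255000, -1.348041) = -1.604169
  k3 = f(0.255000, -1.360567) = -1.619074
  k4 = f(0.340000, -1.499455) = -1.784351
  y ← -1.224212 + (0.17/6)·(k1 + 2k2 + 2k3 + k4) = -1.498696
y(0.34) ≈ -1.4987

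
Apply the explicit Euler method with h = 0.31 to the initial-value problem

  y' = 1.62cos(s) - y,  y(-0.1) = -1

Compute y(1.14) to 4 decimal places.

0.8110

Euler: y_{n+1} = y_n + h·f(s_n, y_n).
s=-0.100000, y=-1.000000: f=2.611907 → y ← -1.000000 + 0.31·2.611907 = -0.190309
s=0.210000, y=-0.190309: f=1.774719 → y ← -0.190309 + 0.31·1.774719 = 0.359854
s=0.520000, y=0.359854: f=1.046013 → y ← 0.359854 + 0.31·1.046013 = 0.684118
s=0.830000, y=0.684118: f=0.409181 → y ← 0.684118 + 0.31·0.409181 = 0.810964
y(1.14) ≈ 0.8110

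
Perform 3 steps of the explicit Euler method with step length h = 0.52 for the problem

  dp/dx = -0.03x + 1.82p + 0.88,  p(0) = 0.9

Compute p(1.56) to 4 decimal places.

Euler: p_{n+1} = p_n + h·f(x_n, p_n).
x=0.000000, p=0.900000: f=2.518000 → p ← 0.900000 + 0.52·2.518000 = 2.209360
x=0.520000, p=2.209360: f=4.885435 → p ← 2.209360 + 0.52·4.885435 = 4.749786
x=1.040000, p=4.749786: f=9.493411 → p ← 4.749786 + 0.52·9.493411 = 9.686360
p(1.56) ≈ 9.6864

9.6864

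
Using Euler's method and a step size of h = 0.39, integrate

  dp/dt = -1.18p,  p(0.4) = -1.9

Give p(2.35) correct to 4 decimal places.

-0.0871

Euler: p_{n+1} = p_n + h·f(t_n, p_n).
t=0.400000, p=-1.900000: f=2.242000 → p ← -1.900000 + 0.39·2.242000 = -1.025620
t=0.790000, p=-1.025620: f=1.210232 → p ← -1.025620 + 0.39·1.210232 = -0.553630
t=1.180000, p=-0.553630: f=0.653283 → p ← -0.553630 + 0.39·0.653283 = -0.298849
t=1.570000, p=-0.298849: f=0.352642 → p ← -0.298849 + 0.39·0.352642 = -0.161319
t=1.960000, p=-0.161319: f=0.190356 → p ← -0.161319 + 0.39·0.190356 = -0.087080
p(2.35) ≈ -0.0871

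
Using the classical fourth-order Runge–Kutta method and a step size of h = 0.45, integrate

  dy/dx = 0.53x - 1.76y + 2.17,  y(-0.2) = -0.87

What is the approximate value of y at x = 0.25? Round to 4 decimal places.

0.2851

RK4: k1 = f(x_n, y_n); k2 = f(x_n + h/2, y_n + (h/2)·k1); k3 = f(x_n + h/2, y_n + (h/2)·k2); k4 = f(x_n + h, y_n + h·k3); y_{n+1} = y_n + (h/6)·(k1 + 2k2 + 2k3 + k4).
x=-0.200000, y=-0.870000:
  k1 = f(-0.200000, -0.870000) = 3.595200
  k2 = f(0.025000, -0.061080) = 2.290751
  k3 = f(0.025000, -0.354581) = 2.807313
  k4 = f(0.250000, 0.393291) = 1.610308
  y ← -0.870000 + (0.45/6)·(k1 + 2k2 + 2k3 + k4) = 0.285123
y(0.25) ≈ 0.2851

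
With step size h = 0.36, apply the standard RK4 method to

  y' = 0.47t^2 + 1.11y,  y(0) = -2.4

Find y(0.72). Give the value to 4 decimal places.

RK4: k1 = f(t_n, y_n); k2 = f(t_n + h/2, y_n + (h/2)·k1); k3 = f(t_n + h/2, y_n + (h/2)·k2); k4 = f(t_n + h, y_n + h·k3); y_{n+1} = y_n + (h/6)·(k1 + 2k2 + 2k3 + k4).
t=0.000000, y=-2.400000:
  k1 = f(0.000000, -2.400000) = -2.664000
  k2 = f(0.180000, -2.879520) = -3.181039
  k3 = f(0.180000, -2.972587) = -3.284344
  k4 = f(0.360000, -3.582364) = -3.915512
  y ← -2.400000 + (0.36/6)·(k1 + 2k2 + 2k3 + k4) = -3.570617
t=0.360000, y=-3.570617:
  k1 = f(0.360000, -3.570617) = -3.902472
  k2 = f(0.540000, -4.273062) = -4.606046
  k3 = f(0.540000, -4.399705) = -4.746621
  k4 = f(0.720000, -5.279400) = -5.616486
  y ← -3.570617 + (0.36/6)·(k1 + 2k2 + 2k3 + k4) = -5.264074
y(0.72) ≈ -5.2641

-5.2641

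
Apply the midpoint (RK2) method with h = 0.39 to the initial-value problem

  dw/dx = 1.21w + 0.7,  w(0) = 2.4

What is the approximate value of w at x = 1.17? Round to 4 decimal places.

Midpoint: k1 = f(x_n, w_n); k2 = f(x_n + h/2, w_n + (h/2)·k1); w_{n+1} = w_n + h·k2.
x=0.000000, w=2.400000:
  k1 = f(0.000000, 2.400000) = 3.604000
  k2 = f(0.195000, 3.102780) = 4.454364
  w ← 2.400000 + 0.39·4.454364 = 4.137202
x=0.390000, w=4.137202:
  k1 = f(0.390000, 4.137202) = 5.706014
  k2 = f(0.585000, 5.249875) = 7.052348
  w ← 4.137202 + 0.39·7.052348 = 6.887618
x=0.780000, w=6.887618:
  k1 = f(0.780000, 6.887618) = 9.034017
  k2 = f(0.975000, 8.649251) = 11.165594
  w ← 6.887618 + 0.39·11.165594 = 11.242199
w(1.17) ≈ 11.2422

11.2422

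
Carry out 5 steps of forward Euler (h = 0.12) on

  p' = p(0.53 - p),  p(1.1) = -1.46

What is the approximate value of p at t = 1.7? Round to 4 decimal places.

Euler: p_{n+1} = p_n + h·f(t_n, p_n).
t=1.100000, p=-1.460000: f=-2.905400 → p ← -1.460000 + 0.12·(-2.905400) = -1.808648
t=1.220000, p=-1.808648: f=-4.229791 → p ← -1.808648 + 0.12·(-4.229791) = -2.316223
t=1.340000, p=-2.316223: f=-6.592487 → p ← -2.316223 + 0.12·(-6.592487) = -3.107321
t=1.460000, p=-3.107321: f=-11.302326 → p ← -3.107321 + 0.12·(-11.302326) = -4.463600
t=1.580000, p=-4.463600: f=-22.289438 → p ← -4.463600 + 0.12·(-22.289438) = -7.138333
p(1.7) ≈ -7.1383

-7.1383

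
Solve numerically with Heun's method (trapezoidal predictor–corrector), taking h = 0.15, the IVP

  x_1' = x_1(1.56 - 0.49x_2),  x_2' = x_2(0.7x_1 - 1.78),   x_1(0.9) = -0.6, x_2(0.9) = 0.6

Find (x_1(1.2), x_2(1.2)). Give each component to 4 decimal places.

Heun on (x_1,x_2): k1 = f(s_n, state_n); k2 = f(s_n + h, state_n + h·k1); state_{n+1} = state_n + (h/2)·(k1 + k2).
0.900000: (-0.600000, 0.600000)
  k1 = (-0.759600, -1.320000)
  predictor → (-0.713940, 0.402000)
  k2 = (-0.973114, -0.916463)
  → (-0.729954, 0.432265)
1.050000: (-0.729954, 0.432265)
  k1 = (-0.984116, -0.990306)
  predictor → (-0.877571, 0.283719)
  k2 = (-1.247009, -0.679309)
  → (-0.897288, 0.307044)
(x_1(1.2), x_2(1.2)) ≈ (-0.8973, 0.3070)

-0.8973, 0.3070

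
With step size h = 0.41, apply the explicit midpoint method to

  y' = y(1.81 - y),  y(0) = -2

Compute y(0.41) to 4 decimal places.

Midpoint: k1 = f(x_n, y_n); k2 = f(x_n + h/2, y_n + (h/2)·k1); y_{n+1} = y_n + h·k2.
x=0.000000, y=-2.000000:
  k1 = f(0.000000, -2.000000) = -7.620000
  k2 = f(0.205000, -3.562100) = -19.135957
  y ← -2.000000 + 0.41·(-19.135957) = -9.845743
y(0.41) ≈ -9.8457

-9.8457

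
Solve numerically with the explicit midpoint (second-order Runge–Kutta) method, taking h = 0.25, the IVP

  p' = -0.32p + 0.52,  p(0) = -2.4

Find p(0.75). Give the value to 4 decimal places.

-1.5420

Midpoint: k1 = f(s_n, p_n); k2 = f(s_n + h/2, p_n + (h/2)·k1); p_{n+1} = p_n + h·k2.
s=0.000000, p=-2.400000:
  k1 = f(0.000000, -2.400000) = 1.288000
  k2 = f(0.125000, -2.239000) = 1.236480
  p ← -2.400000 + 0.25·1.236480 = -2.090880
s=0.250000, p=-2.090880:
  k1 = f(0.250000, -2.090880) = 1.189082
  k2 = f(0.375000, -1.942245) = 1.141518
  p ← -2.090880 + 0.25·1.141518 = -1.805500
s=0.500000, p=-1.805500:
  k1 = f(0.500000, -1.805500) = 1.097760
  k2 = f(0.625000, -1.668280) = 1.053850
  p ← -1.805500 + 0.25·1.053850 = -1.542038
p(0.75) ≈ -1.5420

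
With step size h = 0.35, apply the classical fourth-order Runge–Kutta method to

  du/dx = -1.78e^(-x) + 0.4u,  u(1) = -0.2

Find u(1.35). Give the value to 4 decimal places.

-0.4385

RK4: k1 = f(x_n, u_n); k2 = f(x_n + h/2, u_n + (h/2)·k1); k3 = f(x_n + h/2, u_n + (h/2)·k2); k4 = f(x_n + h, u_n + h·k3); u_{n+1} = u_n + (h/6)·(k1 + 2k2 + 2k3 + k4).
x=1.000000, u=-0.200000:
  k1 = f(1.000000, -0.200000) = -0.734825
  k2 = f(1.175000, -0.328594) = -0.681136
  k3 = f(1.175000, -0.319199) = -0.677377
  k4 = f(1.350000, -0.437082) = -0.636280
  u ← -0.200000 + (0.35/6)·(k1 + 2k2 + 2k3 + k4) = -0.438474
u(1.35) ≈ -0.4385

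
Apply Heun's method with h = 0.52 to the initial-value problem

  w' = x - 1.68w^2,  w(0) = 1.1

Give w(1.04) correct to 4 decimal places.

Heun: k1 = f(x_n, w_n); k2 = f(x_n + h, w_n + h·k1); w_{n+1} = w_n + (h/2)·(k1 + k2).
x=0.000000, w=1.100000:
  k1 = f(0.000000, 1.100000) = -2.032800
  k2 = f(0.520000, 0.042944) = 0.516902
  w ← 1.100000 + (0.52/2)·(-2.032800 + 0.516902) = 0.705866
x=0.520000, w=0.705866:
  k1 = f(0.520000, 0.705866) = -0.317056
  k2 = f(1.040000, 0.540997) = 0.548301
  w ← 0.705866 + (0.52/2)·(-0.317056 + 0.548301) = 0.765990
w(1.04) ≈ 0.7660

0.7660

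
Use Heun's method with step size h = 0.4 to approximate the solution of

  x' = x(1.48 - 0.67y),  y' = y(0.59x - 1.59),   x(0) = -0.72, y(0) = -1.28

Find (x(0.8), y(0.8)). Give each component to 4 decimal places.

Heun on (x,y): k1 = f(t_n, state_n); k2 = f(t_n + h, state_n + h·k1); state_{n+1} = state_n + (h/2)·(k1 + k2).
0.000000: (-0.720000, -1.280000)
  k1 = (-1.683072, 2.578944)
  predictor → (-1.393229, -0.248422)
  k2 = (-2.293872, 0.599196)
  → (-1.515389, -0.644372)
0.400000: (-1.515389, -0.644372)
  k1 = (-2.897013, 1.600671)
  predictor → (-2.674194, -0.004104)
  k2 = (-3.965159, 0.012999)
  → (-2.887823, -0.321638)
(x(0.8), y(0.8)) ≈ (-2.8878, -0.3216)

-2.8878, -0.3216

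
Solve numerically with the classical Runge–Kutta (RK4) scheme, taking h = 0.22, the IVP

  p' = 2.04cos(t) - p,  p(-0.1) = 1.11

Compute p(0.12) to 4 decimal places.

1.2928

RK4: k1 = f(t_n, p_n); k2 = f(t_n + h/2, p_n + (h/2)·k1); k3 = f(t_n + h/2, p_n + (h/2)·k2); k4 = f(t_n + h, p_n + h·k3); p_{n+1} = p_n + (h/6)·(k1 + 2k2 + 2k3 + k4).
t=-0.100000, p=1.110000:
  k1 = f(-0.100000, 1.110000) = 0.919808
  k2 = f(0.010000, 1.211179) = 0.828719
  k3 = f(0.010000, 1.201159) = 0.838739
  k4 = f(0.120000, 1.294523) = 0.730807
  p ← 1.110000 + (0.22/6)·(k1 + 2k2 + 2k3 + k4) = 1.292803
p(0.12) ≈ 1.2928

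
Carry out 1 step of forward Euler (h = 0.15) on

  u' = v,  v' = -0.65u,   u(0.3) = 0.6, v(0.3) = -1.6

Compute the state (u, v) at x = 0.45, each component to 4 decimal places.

0.3600, -1.6585

Euler on (u,v): u_{n+1} = u_n + h·u', v_{n+1} = v_n + h·v'.
0.300000: (0.600000, -1.600000); f=(-1.600000, -0.390000) → (0.360000, -1.658500)
(u(0.45), v(0.45)) ≈ (0.3600, -1.6585)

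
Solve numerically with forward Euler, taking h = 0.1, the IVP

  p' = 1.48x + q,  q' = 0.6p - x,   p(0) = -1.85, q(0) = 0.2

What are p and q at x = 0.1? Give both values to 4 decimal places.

-1.8300, 0.0890

Euler on (p,q): p_{n+1} = p_n + h·p', q_{n+1} = q_n + h·q'.
0.000000: (-1.850000, 0.200000); f=(0.200000, -1.110000) → (-1.830000, 0.089000)
(p(0.1), q(0.1)) ≈ (-1.8300, 0.0890)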